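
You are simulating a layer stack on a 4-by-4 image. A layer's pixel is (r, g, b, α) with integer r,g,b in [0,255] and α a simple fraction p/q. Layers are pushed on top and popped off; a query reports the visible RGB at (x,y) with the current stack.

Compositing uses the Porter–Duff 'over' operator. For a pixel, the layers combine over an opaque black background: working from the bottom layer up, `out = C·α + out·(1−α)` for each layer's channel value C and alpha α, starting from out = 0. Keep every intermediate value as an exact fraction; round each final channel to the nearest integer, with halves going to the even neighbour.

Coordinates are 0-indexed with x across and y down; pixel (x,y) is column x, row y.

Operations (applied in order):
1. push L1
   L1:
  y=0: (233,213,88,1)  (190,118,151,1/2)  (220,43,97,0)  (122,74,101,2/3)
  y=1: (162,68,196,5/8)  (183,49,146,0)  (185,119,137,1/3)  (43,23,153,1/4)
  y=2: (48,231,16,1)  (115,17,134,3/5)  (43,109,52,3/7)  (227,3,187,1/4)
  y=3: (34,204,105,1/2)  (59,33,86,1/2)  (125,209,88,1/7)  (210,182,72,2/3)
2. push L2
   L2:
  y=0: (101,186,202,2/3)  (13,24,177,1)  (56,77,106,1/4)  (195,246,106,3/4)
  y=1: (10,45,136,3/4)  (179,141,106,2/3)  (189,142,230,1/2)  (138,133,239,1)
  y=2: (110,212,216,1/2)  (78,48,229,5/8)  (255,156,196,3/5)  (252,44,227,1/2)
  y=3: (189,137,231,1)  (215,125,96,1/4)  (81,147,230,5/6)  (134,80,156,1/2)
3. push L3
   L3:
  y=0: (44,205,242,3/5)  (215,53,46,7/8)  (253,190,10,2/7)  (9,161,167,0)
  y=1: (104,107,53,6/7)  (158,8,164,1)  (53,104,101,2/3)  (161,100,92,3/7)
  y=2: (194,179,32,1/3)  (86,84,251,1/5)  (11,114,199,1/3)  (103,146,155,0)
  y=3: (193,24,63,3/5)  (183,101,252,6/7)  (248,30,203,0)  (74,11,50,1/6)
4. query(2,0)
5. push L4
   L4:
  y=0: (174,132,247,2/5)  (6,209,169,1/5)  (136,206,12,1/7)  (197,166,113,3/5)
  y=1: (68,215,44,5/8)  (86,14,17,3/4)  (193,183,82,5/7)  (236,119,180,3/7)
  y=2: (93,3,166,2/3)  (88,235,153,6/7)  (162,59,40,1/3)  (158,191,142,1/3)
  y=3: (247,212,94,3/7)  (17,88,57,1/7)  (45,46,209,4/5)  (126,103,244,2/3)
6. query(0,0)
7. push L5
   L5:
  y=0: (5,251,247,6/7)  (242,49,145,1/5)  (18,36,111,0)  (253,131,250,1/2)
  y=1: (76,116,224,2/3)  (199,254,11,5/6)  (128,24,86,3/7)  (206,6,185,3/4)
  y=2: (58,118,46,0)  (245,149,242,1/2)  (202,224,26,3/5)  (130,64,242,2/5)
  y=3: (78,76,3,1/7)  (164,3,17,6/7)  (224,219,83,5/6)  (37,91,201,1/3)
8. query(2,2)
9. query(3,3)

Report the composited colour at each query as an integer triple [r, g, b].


query (2,0) [L1,L2,L3] — begin 0,0,0
L1 α=0: [0, 0, 0]
L2 α=1/4: [14, 77/4, 53/2]
L3 α=2/7: [576/7, 1905/28, 305/14]
→ [82, 68, 22]

(0,0) stack=L1,L2,L3,L4; from [0,0,0]:
+L1 (α=1) → [233, 213, 88]
+L2 (α=2/3) → [145, 195, 164]
+L3 (α=3/5) → [422/5, 201, 1054/5]
+L4 (α=2/5) → [3006/25, 867/5, 5632/25]
= [120, 173, 225]

at x=2,y=2 over L1,L2,L3,L4,L5:
after L1 α=3/7: [129/7, 327/7, 156/7]
after L2 α=3/5: [5613/35, 786/7, 4428/35]
after L3 α=1/3: [11611/105, 790/7, 15821/105]
after L4 α=1/3: [40232/315, 1993/21, 35842/315]
after L5 α=3/5: [271354/1575, 18098/105, 96254/1575]
rounded: [172, 172, 61]

at x=3,y=3 over L1,L2,L3,L4,L5:
L1 α=2/3: [140, 364/3, 48]
L2 α=1/2: [137, 302/3, 102]
L3 α=1/6: [253/2, 1543/18, 280/3]
L4 α=2/3: [757/6, 5251/54, 1744/9]
L5 α=1/3: [868/9, 7708/81, 5297/27]
= [96, 95, 196]


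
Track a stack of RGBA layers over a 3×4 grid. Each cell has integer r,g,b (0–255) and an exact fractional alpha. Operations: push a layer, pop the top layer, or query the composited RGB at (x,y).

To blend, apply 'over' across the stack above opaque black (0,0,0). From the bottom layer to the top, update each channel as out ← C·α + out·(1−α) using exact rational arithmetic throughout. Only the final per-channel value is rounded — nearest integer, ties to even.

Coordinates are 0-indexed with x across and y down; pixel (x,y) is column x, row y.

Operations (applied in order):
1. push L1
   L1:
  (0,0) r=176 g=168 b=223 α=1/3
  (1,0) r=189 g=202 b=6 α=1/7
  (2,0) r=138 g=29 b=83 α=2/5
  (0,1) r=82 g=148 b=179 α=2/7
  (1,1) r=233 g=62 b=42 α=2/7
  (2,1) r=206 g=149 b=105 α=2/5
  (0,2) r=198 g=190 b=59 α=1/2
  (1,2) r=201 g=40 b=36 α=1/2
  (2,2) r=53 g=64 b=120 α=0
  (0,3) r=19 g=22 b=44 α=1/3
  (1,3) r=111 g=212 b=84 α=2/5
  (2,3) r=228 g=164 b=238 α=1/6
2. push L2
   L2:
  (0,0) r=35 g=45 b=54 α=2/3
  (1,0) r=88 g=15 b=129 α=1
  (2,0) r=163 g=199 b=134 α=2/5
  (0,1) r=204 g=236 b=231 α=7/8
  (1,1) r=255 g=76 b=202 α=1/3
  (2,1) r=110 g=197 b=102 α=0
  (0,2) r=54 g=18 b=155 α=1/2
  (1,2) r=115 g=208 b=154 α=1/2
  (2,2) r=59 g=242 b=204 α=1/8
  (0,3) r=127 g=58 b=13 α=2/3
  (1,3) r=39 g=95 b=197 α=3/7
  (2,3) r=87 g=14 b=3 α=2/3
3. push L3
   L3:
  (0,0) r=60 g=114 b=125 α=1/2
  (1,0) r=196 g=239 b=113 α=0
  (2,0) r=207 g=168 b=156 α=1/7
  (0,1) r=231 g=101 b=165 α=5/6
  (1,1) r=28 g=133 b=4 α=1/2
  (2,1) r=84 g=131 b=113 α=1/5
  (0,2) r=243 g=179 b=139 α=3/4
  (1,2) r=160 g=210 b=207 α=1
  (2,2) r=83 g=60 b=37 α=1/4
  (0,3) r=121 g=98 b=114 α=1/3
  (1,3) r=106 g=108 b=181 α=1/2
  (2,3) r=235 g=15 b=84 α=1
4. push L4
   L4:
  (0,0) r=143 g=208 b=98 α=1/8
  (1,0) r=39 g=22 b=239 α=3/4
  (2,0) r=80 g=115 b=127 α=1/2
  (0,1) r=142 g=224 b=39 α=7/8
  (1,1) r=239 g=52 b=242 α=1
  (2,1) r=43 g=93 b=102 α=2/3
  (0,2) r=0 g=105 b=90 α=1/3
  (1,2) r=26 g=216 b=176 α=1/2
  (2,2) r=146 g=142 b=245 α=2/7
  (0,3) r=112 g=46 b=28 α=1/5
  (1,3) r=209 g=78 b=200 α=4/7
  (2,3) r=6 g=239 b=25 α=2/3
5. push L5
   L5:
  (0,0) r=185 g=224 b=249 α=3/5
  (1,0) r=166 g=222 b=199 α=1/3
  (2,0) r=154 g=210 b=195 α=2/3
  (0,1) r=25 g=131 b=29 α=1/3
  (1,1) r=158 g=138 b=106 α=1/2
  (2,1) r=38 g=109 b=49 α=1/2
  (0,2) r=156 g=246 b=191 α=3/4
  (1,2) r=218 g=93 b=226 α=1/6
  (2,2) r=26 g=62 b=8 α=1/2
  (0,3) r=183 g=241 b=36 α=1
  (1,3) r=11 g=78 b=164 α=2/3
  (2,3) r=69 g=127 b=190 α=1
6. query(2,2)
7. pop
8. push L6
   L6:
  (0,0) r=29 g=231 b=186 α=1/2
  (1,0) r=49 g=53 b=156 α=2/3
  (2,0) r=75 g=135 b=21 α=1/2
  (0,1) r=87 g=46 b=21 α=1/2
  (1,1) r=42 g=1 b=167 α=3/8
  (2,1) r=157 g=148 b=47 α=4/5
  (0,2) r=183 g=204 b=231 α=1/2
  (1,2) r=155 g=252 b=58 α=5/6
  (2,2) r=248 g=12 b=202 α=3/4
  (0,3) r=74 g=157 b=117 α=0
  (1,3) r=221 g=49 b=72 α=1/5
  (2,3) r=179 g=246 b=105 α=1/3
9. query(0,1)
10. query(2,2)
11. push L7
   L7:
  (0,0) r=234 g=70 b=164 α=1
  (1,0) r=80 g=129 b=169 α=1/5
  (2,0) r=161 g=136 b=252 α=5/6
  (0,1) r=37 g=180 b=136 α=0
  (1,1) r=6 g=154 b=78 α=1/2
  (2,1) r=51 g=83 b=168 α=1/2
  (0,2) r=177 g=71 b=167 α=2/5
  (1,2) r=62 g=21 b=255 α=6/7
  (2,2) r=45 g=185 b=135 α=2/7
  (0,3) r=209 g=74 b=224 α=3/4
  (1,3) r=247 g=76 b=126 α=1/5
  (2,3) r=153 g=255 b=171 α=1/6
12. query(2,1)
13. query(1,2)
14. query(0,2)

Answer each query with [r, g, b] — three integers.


at x=2,y=2 over L1,L2,L3,L4,L5:
after L1 α=0: [0, 0, 0]
after L2 α=1/8: [59/8, 121/4, 51/2]
after L3 α=1/4: [841/32, 603/16, 227/8]
after L4 α=2/7: [13549/224, 7559/112, 5055/56]
after L5 α=1/2: [19373/448, 14503/224, 5503/112]
rounded: [43, 65, 49]

at x=0,y=1 over L1,L2,L3,L4,L6:
after L1 α=2/7: [164/7, 296/7, 358/7]
after L2 α=7/8: [1270/7, 2965/14, 11677/56]
after L3 α=5/6: [9355/42, 3345/28, 57877/336]
after L4 α=7/8: [51103/336, 47249/224, 149605/2688]
after L6 α=1/2: [80335/672, 57553/448, 206053/5376]
→ [120, 128, 38]

query (2,2) [L1,L2,L3,L4,L6] — begin 0,0,0
after L1 α=0: [0, 0, 0]
after L2 α=1/8: [59/8, 121/4, 51/2]
after L3 α=1/4: [841/32, 603/16, 227/8]
after L4 α=2/7: [13549/224, 7559/112, 5055/56]
after L6 α=3/4: [180205/896, 11591/448, 38991/224]
= [201, 26, 174]

(2,1) stack=L1,L2,L3,L4,L6,L7; from [0,0,0]:
after L1 α=2/5: [412/5, 298/5, 42]
after L2 α=0: [412/5, 298/5, 42]
after L3 α=1/5: [2068/25, 1847/25, 281/5]
after L4 α=2/3: [1406/25, 6497/75, 1301/15]
after L6 α=4/5: [17106/125, 50897/375, 4121/75]
after L7 α=1/2: [23481/250, 41011/375, 16721/150]
rounded: [94, 109, 111]

at x=1,y=2 over L1,L2,L3,L4,L6,L7:
after L1 α=1/2: [201/2, 20, 18]
after L2 α=1/2: [431/4, 114, 86]
after L3 α=1: [160, 210, 207]
after L4 α=1/2: [93, 213, 383/2]
after L6 α=5/6: [434/3, 491/2, 321/4]
after L7 α=6/7: [1550/21, 743/14, 6441/28]
→ [74, 53, 230]

(0,2) stack=L1,L2,L3,L4,L6,L7; from [0,0,0]:
L1 α=1/2: [99, 95, 59/2]
L2 α=1/2: [153/2, 113/2, 369/4]
L3 α=3/4: [1611/8, 1187/8, 2037/16]
L4 α=1/3: [537/4, 1607/12, 919/8]
L6 α=1/2: [1269/8, 4055/24, 2767/16]
L7 α=2/5: [6639/40, 5191/40, 2729/16]
rounded: [166, 130, 171]


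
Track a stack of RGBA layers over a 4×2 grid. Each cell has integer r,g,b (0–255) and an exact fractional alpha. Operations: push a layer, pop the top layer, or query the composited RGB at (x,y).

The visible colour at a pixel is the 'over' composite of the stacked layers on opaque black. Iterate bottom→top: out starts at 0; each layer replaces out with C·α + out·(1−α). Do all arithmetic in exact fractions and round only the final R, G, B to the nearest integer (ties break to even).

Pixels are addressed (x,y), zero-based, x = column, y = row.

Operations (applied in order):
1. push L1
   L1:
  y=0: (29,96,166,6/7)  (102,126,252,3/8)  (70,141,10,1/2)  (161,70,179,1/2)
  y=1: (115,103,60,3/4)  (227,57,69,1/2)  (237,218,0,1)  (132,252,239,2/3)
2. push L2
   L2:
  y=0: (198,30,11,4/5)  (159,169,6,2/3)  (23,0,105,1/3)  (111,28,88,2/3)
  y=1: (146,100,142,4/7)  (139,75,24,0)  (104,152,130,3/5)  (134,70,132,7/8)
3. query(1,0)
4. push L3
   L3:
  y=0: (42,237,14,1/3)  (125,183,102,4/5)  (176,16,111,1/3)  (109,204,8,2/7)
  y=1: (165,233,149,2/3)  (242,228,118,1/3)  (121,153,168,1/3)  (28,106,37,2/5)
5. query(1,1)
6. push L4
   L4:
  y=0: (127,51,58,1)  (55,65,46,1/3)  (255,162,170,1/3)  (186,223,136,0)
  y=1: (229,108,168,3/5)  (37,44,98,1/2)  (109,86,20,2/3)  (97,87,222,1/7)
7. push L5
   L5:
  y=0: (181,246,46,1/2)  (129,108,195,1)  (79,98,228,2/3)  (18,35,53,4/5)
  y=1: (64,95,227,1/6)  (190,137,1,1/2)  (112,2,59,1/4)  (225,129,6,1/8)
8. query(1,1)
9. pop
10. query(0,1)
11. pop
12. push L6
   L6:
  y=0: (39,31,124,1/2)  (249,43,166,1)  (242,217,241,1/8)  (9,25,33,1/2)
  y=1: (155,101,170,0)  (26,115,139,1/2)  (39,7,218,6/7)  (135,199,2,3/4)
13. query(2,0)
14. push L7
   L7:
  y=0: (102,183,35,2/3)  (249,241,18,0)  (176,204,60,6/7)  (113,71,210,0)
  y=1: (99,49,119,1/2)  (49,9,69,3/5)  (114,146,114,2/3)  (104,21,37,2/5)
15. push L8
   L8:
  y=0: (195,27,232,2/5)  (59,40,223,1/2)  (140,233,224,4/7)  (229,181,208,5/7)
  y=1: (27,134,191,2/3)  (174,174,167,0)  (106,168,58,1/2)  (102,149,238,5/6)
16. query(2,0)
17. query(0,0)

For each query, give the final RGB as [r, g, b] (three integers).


query (1,0) [L1,L2] — begin 0,0,0
after L1 α=3/8: [153/4, 189/4, 189/2]
after L2 α=2/3: [475/4, 1541/12, 71/2]
→ [119, 128, 36]

(1,1) stack=L1,L2,L3; from [0,0,0]:
L1 α=1/2: [227/2, 57/2, 69/2]
L2 α=0: [227/2, 57/2, 69/2]
L3 α=1/3: [469/3, 95, 187/3]
= [156, 95, 62]

query (1,1) [L1,L2,L3,L4,L5] — begin 0,0,0
after L1 α=1/2: [227/2, 57/2, 69/2]
after L2 α=0: [227/2, 57/2, 69/2]
after L3 α=1/3: [469/3, 95, 187/3]
after L4 α=1/2: [290/3, 139/2, 481/6]
after L5 α=1/2: [430/3, 413/4, 487/12]
rounded: [143, 103, 41]

at x=0,y=1 over L1,L2,L3,L4:
after L1 α=3/4: [345/4, 309/4, 45]
after L2 α=4/7: [3371/28, 361/4, 703/7]
after L3 α=2/3: [12611/84, 2225/12, 2789/21]
after L4 α=3/5: [8293/42, 4169/30, 16162/105]
= [197, 139, 154]

at x=2,y=0 over L1,L2,L3,L6:
after L1 α=1/2: [35, 141/2, 5]
after L2 α=1/3: [31, 47, 115/3]
after L3 α=1/3: [238/3, 110/3, 563/9]
after L6 α=1/8: [299/3, 1421/24, 3055/36]
= [100, 59, 85]

query (2,0) [L1,L2,L3,L6,L7,L8] — begin 0,0,0
L1 α=1/2: [35, 141/2, 5]
L2 α=1/3: [31, 47, 115/3]
L3 α=1/3: [238/3, 110/3, 563/9]
L6 α=1/8: [299/3, 1421/24, 3055/36]
L7 α=6/7: [3467/21, 30797/168, 16015/252]
L8 α=4/7: [7387/49, 82989/392, 91279/588]
rounded: [151, 212, 155]

at x=0,y=0 over L1,L2,L3,L6,L7,L8:
after L1 α=6/7: [174/7, 576/7, 996/7]
after L2 α=4/5: [5718/35, 1416/35, 1304/35]
after L3 α=1/3: [4302/35, 3709/35, 3098/105]
after L6 α=1/2: [5667/70, 2397/35, 8059/105]
after L7 α=2/3: [6649/70, 5069/35, 15409/315]
after L8 α=2/5: [47247/350, 17097/175, 64129/525]
= [135, 98, 122]


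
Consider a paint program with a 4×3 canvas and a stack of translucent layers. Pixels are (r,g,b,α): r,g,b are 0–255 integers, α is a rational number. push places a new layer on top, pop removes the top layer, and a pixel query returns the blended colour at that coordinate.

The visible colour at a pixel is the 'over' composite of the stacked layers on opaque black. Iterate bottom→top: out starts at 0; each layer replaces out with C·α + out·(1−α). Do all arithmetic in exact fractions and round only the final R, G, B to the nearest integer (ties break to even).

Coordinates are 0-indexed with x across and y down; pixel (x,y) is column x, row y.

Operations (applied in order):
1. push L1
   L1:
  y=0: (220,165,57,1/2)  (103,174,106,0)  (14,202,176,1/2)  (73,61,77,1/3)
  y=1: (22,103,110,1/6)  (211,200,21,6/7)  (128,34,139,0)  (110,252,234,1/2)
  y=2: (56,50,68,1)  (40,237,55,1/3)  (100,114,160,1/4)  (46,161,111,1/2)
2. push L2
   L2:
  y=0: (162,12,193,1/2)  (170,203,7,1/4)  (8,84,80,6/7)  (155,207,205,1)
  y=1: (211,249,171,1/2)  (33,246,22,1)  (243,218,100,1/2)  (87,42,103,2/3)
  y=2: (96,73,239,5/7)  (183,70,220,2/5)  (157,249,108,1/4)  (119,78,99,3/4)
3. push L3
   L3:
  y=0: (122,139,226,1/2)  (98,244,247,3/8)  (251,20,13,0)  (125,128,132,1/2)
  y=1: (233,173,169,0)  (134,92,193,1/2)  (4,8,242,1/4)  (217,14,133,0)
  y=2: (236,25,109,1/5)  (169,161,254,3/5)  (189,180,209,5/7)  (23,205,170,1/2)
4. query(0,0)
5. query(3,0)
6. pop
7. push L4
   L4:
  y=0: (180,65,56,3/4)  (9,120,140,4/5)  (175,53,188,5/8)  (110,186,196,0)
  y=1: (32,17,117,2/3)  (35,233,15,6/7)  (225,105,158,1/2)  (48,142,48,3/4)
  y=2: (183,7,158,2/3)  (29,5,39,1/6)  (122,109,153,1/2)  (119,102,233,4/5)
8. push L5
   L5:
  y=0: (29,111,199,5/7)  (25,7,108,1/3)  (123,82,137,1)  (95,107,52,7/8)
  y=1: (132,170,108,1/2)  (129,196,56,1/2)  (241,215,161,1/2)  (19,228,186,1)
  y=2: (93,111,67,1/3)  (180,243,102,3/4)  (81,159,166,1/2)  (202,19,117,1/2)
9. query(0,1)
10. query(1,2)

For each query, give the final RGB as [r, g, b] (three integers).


(0,0) stack=L1,L2,L3; from [0,0,0]:
L1 α=1/2: [110, 165/2, 57/2]
L2 α=1/2: [136, 189/4, 443/4]
L3 α=1/2: [129, 745/8, 1347/8]
→ [129, 93, 168]

at x=3,y=0 over L1,L2,L3:
L1 α=1/3: [73/3, 61/3, 77/3]
L2 α=1: [155, 207, 205]
L3 α=1/2: [140, 335/2, 337/2]
→ [140, 168, 168]

at x=0,y=1 over L1,L2,L4,L5:
after L1 α=1/6: [11/3, 103/6, 55/3]
after L2 α=1/2: [322/3, 1597/12, 284/3]
after L4 α=2/3: [514/9, 2005/36, 986/9]
after L5 α=1/2: [851/9, 8125/72, 979/9]
rounded: [95, 113, 109]

(1,2) stack=L1,L2,L4,L5; from [0,0,0]:
L1 α=1/3: [40/3, 79, 55/3]
L2 α=2/5: [406/5, 377/5, 99]
L4 α=1/6: [145/2, 191/3, 89]
L5 α=3/4: [1225/8, 1189/6, 395/4]
= [153, 198, 99]


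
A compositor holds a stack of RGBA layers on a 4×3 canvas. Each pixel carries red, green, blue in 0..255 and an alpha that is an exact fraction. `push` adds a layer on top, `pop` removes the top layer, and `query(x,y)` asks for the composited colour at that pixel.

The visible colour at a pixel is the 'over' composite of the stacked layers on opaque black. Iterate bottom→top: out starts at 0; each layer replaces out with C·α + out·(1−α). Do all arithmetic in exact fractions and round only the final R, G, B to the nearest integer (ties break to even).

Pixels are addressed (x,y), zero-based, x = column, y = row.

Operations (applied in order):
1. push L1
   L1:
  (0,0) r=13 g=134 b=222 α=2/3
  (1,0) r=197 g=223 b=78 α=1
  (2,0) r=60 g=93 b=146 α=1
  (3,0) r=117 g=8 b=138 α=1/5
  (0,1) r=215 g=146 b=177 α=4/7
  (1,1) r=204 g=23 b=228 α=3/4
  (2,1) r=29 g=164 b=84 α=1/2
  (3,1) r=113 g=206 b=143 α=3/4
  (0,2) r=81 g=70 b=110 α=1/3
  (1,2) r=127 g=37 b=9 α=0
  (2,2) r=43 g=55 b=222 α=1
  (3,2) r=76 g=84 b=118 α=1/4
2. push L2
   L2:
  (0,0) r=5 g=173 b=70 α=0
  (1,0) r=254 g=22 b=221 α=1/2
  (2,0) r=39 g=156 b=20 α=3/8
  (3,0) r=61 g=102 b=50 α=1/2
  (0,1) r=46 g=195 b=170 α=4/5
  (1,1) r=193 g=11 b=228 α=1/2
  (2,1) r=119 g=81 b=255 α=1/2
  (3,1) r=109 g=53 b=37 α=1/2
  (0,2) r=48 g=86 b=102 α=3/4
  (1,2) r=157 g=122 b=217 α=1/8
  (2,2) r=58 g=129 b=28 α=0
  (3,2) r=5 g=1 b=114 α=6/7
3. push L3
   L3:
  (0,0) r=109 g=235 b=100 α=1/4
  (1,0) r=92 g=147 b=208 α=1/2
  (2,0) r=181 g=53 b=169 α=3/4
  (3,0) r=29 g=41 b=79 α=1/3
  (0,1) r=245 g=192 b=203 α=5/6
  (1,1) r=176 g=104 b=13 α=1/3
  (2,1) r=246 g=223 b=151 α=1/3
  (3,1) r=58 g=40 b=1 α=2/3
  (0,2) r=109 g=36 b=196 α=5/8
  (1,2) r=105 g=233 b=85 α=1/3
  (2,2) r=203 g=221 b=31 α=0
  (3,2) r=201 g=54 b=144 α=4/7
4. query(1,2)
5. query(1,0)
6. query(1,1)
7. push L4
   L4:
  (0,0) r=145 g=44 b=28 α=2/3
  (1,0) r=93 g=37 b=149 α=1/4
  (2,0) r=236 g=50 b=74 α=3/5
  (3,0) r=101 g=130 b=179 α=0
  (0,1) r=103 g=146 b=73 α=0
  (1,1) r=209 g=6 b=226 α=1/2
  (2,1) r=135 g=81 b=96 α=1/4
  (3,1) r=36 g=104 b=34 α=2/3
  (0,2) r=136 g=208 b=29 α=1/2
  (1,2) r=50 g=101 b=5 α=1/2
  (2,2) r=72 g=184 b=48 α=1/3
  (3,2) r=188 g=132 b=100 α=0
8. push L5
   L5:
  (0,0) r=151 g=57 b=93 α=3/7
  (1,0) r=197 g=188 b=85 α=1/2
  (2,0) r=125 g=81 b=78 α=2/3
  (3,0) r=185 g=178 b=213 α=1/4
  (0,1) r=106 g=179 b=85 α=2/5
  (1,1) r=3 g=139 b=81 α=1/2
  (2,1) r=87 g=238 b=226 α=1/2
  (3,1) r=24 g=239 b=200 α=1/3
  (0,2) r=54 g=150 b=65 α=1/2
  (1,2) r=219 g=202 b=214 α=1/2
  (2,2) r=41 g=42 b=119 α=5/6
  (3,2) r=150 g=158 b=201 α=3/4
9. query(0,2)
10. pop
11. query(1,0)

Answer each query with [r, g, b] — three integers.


query (1,2) [L1,L2,L3] — begin 0,0,0
L1 α=0: [0, 0, 0]
L2 α=1/8: [157/8, 61/4, 217/8]
L3 α=1/3: [577/12, 527/6, 557/12]
→ [48, 88, 46]

(1,0) stack=L1,L2,L3; from [0,0,0]:
after L1 α=1: [197, 223, 78]
after L2 α=1/2: [451/2, 245/2, 299/2]
after L3 α=1/2: [635/4, 539/4, 715/4]
→ [159, 135, 179]

query (1,1) [L1,L2,L3] — begin 0,0,0
+L1 (α=3/4) → [153, 69/4, 171]
+L2 (α=1/2) → [173, 113/8, 399/2]
+L3 (α=1/3) → [174, 529/12, 412/3]
rounded: [174, 44, 137]

at x=0,y=2 over L1,L2,L3,L4,L5:
after L1 α=1/3: [27, 70/3, 110/3]
after L2 α=3/4: [171/4, 211/3, 257/3]
after L3 α=5/8: [2693/32, 391/8, 1237/8]
after L4 α=1/2: [7045/64, 2055/16, 1469/16]
after L5 α=1/2: [10501/128, 4455/32, 2509/32]
= [82, 139, 78]

(1,0) stack=L1,L2,L3,L4; from [0,0,0]:
+L1 (α=1) → [197, 223, 78]
+L2 (α=1/2) → [451/2, 245/2, 299/2]
+L3 (α=1/2) → [635/4, 539/4, 715/4]
+L4 (α=1/4) → [2277/16, 1765/16, 2741/16]
rounded: [142, 110, 171]


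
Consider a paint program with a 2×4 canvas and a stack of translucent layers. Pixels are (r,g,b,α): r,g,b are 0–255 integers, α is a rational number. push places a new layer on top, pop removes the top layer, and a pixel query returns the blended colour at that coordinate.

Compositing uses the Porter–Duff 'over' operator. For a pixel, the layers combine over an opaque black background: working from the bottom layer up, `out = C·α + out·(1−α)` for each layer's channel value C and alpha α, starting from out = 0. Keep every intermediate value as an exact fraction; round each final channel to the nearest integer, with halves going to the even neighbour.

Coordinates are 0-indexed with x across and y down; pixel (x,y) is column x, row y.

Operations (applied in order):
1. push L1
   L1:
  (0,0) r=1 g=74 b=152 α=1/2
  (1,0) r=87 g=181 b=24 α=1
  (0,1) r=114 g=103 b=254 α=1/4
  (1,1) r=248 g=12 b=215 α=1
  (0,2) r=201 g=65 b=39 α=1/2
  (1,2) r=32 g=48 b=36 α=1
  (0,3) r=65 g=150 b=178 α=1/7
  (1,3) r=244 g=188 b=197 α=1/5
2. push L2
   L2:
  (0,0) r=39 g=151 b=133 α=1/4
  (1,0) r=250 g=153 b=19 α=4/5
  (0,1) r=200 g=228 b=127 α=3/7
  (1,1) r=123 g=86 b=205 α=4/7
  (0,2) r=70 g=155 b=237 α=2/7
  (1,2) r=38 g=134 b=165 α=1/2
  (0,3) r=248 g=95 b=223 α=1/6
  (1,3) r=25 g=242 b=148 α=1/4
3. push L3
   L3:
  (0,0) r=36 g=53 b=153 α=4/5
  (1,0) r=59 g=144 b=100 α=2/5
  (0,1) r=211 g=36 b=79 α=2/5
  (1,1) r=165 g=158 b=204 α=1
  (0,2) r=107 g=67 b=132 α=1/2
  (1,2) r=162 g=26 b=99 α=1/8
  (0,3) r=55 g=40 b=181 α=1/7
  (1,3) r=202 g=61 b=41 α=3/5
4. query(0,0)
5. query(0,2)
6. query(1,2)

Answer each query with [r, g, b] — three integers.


(0,0) stack=L1,L2,L3; from [0,0,0]:
after L1 α=1/2: [1/2, 37, 76]
after L2 α=1/4: [81/8, 131/2, 361/4]
after L3 α=4/5: [1233/40, 111/2, 2809/20]
rounded: [31, 56, 140]

(0,2) stack=L1,L2,L3; from [0,0,0]:
L1 α=1/2: [201/2, 65/2, 39/2]
L2 α=2/7: [1285/14, 135/2, 1143/14]
L3 α=1/2: [2783/28, 269/4, 2991/28]
→ [99, 67, 107]

query (1,2) [L1,L2,L3] — begin 0,0,0
L1 α=1: [32, 48, 36]
L2 α=1/2: [35, 91, 201/2]
L3 α=1/8: [407/8, 663/8, 1605/16]
rounded: [51, 83, 100]


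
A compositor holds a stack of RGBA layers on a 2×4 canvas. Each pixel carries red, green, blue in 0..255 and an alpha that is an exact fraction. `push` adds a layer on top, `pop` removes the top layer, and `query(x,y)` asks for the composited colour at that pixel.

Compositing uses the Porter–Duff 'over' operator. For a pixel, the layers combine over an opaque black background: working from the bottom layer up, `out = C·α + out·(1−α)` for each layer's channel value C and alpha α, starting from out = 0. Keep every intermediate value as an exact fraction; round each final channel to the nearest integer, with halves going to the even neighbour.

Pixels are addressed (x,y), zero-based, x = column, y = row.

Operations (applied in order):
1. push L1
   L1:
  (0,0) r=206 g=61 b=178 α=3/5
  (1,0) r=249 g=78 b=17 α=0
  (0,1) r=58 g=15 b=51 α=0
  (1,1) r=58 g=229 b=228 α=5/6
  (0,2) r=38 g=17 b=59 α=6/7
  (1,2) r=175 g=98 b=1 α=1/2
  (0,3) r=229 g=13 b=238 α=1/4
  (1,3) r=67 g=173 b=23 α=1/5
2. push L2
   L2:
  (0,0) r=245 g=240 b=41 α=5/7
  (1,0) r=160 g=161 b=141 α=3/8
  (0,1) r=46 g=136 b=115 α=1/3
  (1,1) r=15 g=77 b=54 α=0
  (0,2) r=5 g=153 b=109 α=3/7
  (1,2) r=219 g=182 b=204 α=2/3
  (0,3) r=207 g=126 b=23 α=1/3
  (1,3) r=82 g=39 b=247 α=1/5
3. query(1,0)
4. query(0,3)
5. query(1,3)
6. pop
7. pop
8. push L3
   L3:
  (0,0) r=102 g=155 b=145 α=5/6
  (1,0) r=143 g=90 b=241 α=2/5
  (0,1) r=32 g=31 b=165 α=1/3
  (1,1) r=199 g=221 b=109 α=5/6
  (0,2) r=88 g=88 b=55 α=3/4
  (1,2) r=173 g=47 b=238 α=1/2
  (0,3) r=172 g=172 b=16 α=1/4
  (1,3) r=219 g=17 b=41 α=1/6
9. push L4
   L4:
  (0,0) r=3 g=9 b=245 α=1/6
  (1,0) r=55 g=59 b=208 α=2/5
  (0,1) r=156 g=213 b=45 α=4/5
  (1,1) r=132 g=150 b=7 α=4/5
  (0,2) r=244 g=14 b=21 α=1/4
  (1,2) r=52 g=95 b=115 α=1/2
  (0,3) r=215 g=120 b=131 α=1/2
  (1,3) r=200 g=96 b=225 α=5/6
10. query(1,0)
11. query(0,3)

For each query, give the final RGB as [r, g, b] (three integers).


(1,0) stack=L1,L2; from [0,0,0]:
after L1 α=0: [0, 0, 0]
after L2 α=3/8: [60, 483/8, 423/8]
= [60, 60, 53]

query (0,3) [L1,L2] — begin 0,0,0
after L1 α=1/4: [229/4, 13/4, 119/2]
after L2 α=1/3: [643/6, 265/6, 142/3]
→ [107, 44, 47]

at x=1,y=3 over L1,L2:
after L1 α=1/5: [67/5, 173/5, 23/5]
after L2 α=1/5: [678/25, 887/25, 1327/25]
→ [27, 35, 53]

(1,0) stack=L3,L4; from [0,0,0]:
+L3 (α=2/5) → [286/5, 36, 482/5]
+L4 (α=2/5) → [1408/25, 226/5, 3526/25]
→ [56, 45, 141]

at x=0,y=3 over L3,L4:
after L3 α=1/4: [43, 43, 4]
after L4 α=1/2: [129, 163/2, 135/2]
rounded: [129, 82, 68]


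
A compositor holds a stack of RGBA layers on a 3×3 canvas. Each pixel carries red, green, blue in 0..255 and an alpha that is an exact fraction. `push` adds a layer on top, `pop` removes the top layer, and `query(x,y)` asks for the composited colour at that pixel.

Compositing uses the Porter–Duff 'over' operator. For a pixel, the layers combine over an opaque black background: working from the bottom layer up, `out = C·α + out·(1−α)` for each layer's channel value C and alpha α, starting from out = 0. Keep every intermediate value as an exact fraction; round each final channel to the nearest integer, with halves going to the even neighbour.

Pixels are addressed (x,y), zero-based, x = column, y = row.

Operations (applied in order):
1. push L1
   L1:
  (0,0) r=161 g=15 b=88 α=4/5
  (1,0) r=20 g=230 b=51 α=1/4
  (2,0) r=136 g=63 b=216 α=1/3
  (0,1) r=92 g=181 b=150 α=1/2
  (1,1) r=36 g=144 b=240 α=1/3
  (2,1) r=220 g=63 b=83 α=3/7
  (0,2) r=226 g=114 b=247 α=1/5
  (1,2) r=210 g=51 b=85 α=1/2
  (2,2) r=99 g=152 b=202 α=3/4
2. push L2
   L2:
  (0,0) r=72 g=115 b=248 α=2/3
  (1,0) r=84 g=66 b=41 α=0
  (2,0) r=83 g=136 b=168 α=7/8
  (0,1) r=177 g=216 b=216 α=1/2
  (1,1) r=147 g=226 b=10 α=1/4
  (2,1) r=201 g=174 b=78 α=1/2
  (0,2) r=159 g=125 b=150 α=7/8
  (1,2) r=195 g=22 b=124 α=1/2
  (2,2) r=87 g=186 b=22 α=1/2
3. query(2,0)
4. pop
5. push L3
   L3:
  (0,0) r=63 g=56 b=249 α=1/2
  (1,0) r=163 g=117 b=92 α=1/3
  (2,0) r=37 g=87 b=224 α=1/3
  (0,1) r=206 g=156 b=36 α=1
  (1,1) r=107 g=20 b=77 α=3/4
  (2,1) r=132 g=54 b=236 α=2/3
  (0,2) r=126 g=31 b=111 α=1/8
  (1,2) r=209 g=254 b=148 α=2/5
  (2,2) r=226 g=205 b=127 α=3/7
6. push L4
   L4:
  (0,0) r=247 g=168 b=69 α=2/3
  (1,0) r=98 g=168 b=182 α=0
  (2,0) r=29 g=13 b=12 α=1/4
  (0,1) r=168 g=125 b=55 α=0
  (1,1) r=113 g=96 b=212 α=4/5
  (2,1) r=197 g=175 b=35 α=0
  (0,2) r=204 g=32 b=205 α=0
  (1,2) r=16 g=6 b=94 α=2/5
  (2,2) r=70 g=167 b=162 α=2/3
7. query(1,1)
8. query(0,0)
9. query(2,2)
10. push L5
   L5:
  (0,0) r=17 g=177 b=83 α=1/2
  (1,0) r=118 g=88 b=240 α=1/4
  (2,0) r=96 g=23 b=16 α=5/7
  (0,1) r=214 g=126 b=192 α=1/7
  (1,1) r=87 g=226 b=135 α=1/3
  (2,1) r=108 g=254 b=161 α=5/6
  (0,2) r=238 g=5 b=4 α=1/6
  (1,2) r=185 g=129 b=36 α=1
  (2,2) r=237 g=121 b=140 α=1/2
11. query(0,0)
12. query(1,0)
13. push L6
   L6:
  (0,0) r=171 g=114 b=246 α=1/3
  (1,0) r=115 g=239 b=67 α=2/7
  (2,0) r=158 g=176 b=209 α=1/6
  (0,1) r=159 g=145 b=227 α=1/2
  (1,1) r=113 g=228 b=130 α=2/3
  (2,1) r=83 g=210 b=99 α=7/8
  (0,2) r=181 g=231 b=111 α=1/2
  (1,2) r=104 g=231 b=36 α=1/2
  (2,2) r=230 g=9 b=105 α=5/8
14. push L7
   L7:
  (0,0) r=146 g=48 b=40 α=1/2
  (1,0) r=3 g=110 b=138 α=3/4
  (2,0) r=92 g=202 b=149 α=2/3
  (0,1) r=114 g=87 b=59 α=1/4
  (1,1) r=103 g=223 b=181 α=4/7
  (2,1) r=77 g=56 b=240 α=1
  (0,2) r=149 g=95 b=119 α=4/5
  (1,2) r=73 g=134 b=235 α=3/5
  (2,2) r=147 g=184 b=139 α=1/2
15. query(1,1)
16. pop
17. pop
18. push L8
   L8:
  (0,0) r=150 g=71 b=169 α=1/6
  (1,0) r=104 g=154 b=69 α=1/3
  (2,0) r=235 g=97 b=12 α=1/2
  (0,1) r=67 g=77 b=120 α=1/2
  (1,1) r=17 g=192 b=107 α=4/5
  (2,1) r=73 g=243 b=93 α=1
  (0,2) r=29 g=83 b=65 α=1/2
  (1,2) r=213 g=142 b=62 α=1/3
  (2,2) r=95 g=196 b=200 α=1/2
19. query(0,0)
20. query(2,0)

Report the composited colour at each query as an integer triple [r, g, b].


at x=2,y=0 over L1,L2:
+L1 (α=1/3) → [136/3, 21, 72]
+L2 (α=7/8) → [1879/24, 973/8, 156]
rounded: [78, 122, 156]

(1,1) stack=L1,L3,L4; from [0,0,0]:
L1 α=1/3: [12, 48, 80]
L3 α=3/4: [333/4, 27, 311/4]
L4 α=4/5: [2141/20, 411/5, 3703/20]
= [107, 82, 185]

at x=0,y=0 over L1,L3,L4:
L1 α=4/5: [644/5, 12, 352/5]
L3 α=1/2: [959/10, 34, 1597/10]
L4 α=2/3: [5899/30, 370/3, 2977/30]
rounded: [197, 123, 99]

(2,2) stack=L1,L3,L4; from [0,0,0]:
after L1 α=3/4: [297/4, 114, 303/2]
after L3 α=3/7: [975/7, 153, 141]
after L4 α=2/3: [1955/21, 487/3, 155]
rounded: [93, 162, 155]

(0,0) stack=L1,L3,L4,L5; from [0,0,0]:
L1 α=4/5: [644/5, 12, 352/5]
L3 α=1/2: [959/10, 34, 1597/10]
L4 α=2/3: [5899/30, 370/3, 2977/30]
L5 α=1/2: [6409/60, 901/6, 5467/60]
rounded: [107, 150, 91]

query (1,0) [L1,L3,L4,L5] — begin 0,0,0
after L1 α=1/4: [5, 115/2, 51/4]
after L3 α=1/3: [173/3, 232/3, 235/6]
after L4 α=0: [173/3, 232/3, 235/6]
after L5 α=1/4: [291/4, 80, 715/8]
→ [73, 80, 89]

(1,1) stack=L1,L3,L4,L5,L6,L7; from [0,0,0]:
L1 α=1/3: [12, 48, 80]
L3 α=3/4: [333/4, 27, 311/4]
L4 α=4/5: [2141/20, 411/5, 3703/20]
L5 α=1/3: [3011/30, 1952/15, 5053/30]
L6 α=2/3: [9791/90, 8792/45, 12853/90]
L7 α=4/7: [22151/210, 22172/105, 4939/30]
= [105, 211, 165]

(0,0) stack=L1,L3,L4,L5,L8; from [0,0,0]:
after L1 α=4/5: [644/5, 12, 352/5]
after L3 α=1/2: [959/10, 34, 1597/10]
after L4 α=2/3: [5899/30, 370/3, 2977/30]
after L5 α=1/2: [6409/60, 901/6, 5467/60]
after L8 α=1/6: [8209/72, 4931/36, 7495/72]
→ [114, 137, 104]

(2,0) stack=L1,L3,L4,L5,L8; from [0,0,0]:
+L1 (α=1/3) → [136/3, 21, 72]
+L3 (α=1/3) → [383/9, 43, 368/3]
+L4 (α=1/4) → [235/6, 71/2, 95]
+L5 (α=5/7) → [1675/21, 186/7, 270/7]
+L8 (α=1/2) → [3305/21, 865/14, 177/7]
→ [157, 62, 25]


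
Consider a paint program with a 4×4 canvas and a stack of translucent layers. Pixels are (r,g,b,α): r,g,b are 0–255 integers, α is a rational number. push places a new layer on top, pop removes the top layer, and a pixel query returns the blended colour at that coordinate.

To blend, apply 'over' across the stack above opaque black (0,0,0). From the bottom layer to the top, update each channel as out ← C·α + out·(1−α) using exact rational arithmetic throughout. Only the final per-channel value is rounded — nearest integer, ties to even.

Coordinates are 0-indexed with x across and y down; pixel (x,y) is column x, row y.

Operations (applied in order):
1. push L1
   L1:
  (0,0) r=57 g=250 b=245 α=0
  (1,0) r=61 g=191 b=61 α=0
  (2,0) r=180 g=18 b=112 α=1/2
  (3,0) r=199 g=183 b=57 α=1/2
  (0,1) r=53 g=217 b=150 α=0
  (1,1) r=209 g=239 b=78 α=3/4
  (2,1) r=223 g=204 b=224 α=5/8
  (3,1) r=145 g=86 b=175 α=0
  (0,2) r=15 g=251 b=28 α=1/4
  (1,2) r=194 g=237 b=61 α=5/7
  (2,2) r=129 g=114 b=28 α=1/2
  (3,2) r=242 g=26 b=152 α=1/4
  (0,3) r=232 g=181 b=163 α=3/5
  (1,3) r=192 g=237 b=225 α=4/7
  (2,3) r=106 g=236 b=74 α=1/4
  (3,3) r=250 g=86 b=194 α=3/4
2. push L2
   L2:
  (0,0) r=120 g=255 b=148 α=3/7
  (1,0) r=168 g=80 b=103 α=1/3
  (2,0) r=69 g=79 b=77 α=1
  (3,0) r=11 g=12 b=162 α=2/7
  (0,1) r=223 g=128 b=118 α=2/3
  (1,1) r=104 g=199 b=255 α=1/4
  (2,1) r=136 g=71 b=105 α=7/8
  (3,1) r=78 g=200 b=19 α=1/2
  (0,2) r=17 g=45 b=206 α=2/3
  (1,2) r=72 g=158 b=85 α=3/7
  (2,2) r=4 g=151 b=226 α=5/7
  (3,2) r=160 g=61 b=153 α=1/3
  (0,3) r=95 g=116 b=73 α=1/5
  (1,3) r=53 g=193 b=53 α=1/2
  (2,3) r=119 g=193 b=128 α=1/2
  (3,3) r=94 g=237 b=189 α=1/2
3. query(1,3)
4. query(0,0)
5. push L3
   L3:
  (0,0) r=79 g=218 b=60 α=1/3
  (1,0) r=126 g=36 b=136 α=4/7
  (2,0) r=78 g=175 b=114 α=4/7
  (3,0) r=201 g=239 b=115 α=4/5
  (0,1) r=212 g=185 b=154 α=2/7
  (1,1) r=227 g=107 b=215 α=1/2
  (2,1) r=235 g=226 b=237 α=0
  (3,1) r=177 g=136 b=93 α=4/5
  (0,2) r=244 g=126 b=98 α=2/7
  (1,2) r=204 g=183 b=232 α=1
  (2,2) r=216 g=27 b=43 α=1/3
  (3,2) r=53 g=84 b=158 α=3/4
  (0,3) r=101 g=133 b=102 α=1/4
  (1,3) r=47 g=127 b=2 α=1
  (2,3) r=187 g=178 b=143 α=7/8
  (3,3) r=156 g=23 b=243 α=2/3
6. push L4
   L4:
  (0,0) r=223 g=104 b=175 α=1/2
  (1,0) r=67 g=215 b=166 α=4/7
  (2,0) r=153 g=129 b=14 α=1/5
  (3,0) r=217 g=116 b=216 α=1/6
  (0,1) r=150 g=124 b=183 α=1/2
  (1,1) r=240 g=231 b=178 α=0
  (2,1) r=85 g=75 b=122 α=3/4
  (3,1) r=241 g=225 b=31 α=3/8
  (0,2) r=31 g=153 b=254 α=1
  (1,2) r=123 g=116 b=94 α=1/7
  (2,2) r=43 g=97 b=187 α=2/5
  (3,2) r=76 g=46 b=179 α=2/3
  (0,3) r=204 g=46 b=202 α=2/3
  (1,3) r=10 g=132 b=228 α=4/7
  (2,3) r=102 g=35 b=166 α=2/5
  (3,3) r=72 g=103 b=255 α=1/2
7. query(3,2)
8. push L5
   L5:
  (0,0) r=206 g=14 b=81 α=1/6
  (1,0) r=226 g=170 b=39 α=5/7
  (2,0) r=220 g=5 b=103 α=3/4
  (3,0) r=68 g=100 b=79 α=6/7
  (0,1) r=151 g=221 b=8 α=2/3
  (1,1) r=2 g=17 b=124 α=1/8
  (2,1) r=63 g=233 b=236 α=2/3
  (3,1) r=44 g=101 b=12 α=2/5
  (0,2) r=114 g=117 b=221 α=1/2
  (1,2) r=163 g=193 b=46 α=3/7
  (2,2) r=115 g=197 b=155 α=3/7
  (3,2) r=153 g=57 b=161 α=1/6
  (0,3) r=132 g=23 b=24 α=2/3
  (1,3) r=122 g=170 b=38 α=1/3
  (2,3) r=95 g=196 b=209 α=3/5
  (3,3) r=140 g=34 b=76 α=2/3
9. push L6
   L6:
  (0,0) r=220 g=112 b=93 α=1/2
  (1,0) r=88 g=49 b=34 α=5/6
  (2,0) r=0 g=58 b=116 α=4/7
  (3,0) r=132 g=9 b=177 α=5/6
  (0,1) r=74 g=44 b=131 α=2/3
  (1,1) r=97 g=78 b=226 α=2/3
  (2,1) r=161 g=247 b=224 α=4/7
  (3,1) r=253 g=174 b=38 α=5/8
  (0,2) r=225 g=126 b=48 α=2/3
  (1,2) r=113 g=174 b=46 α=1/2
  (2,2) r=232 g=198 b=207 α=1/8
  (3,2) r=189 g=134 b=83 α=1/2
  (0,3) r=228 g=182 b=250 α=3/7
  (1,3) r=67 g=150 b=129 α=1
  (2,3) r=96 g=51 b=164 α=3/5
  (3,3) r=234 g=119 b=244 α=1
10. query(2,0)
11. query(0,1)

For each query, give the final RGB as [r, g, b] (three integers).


at x=1,y=3 over L1,L2:
L1 α=4/7: [768/7, 948/7, 900/7]
L2 α=1/2: [1139/14, 2299/14, 1271/14]
rounded: [81, 164, 91]

(0,0) stack=L1,L2; from [0,0,0]:
+L1 (α=0) → [0, 0, 0]
+L2 (α=3/7) → [360/7, 765/7, 444/7]
→ [51, 109, 63]

(3,2) stack=L1,L2,L3,L4; from [0,0,0]:
+L1 (α=1/4) → [121/2, 13/2, 38]
+L2 (α=1/3) → [281/3, 74/3, 229/3]
+L3 (α=3/4) → [379/6, 415/6, 1651/12]
+L4 (α=2/3) → [1291/18, 967/18, 5947/36]
rounded: [72, 54, 165]

query (2,0) [L1,L2,L3,L4,L5,L6] — begin 0,0,0
L1 α=1/2: [90, 9, 56]
L2 α=1: [69, 79, 77]
L3 α=4/7: [519/7, 937/7, 687/7]
L4 α=1/5: [3147/35, 4651/35, 2846/35]
L5 α=3/4: [26247/140, 1294/35, 13661/140]
L6 α=4/7: [78741/980, 12002/245, 105943/980]
→ [80, 49, 108]

(0,1) stack=L1,L2,L3,L4,L5,L6; from [0,0,0]:
L1 α=0: [0, 0, 0]
L2 α=2/3: [446/3, 256/3, 236/3]
L3 α=2/7: [3502/21, 2390/21, 2104/21]
L4 α=1/2: [3326/21, 2497/21, 5947/42]
L5 α=2/3: [9668/63, 11779/63, 6619/126]
L6 α=2/3: [18992/189, 17323/189, 39631/378]
= [100, 92, 105]


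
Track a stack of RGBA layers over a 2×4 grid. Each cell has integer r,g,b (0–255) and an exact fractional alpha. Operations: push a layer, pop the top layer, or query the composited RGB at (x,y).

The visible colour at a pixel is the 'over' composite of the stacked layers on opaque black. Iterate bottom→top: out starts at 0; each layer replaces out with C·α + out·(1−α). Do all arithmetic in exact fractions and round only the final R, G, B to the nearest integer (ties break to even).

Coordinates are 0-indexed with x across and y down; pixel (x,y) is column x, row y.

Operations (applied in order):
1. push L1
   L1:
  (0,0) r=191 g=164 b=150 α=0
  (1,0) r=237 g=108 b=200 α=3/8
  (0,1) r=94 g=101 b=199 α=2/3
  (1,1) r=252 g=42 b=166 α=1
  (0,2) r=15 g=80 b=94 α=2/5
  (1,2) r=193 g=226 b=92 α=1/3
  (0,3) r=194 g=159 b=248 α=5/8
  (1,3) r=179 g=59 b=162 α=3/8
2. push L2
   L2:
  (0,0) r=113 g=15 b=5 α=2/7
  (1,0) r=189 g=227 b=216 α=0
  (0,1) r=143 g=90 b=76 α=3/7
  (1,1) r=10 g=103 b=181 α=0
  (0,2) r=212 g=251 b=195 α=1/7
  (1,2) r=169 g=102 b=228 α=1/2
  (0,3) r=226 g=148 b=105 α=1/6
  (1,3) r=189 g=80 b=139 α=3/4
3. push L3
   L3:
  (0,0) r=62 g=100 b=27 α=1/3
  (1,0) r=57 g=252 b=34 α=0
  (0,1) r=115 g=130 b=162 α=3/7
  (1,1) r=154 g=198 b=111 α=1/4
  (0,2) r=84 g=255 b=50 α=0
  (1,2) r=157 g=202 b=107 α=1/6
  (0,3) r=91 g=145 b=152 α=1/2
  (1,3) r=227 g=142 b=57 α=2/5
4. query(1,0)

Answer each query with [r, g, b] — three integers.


query (1,0) [L1,L2,L3] — begin 0,0,0
+L1 (α=3/8) → [711/8, 81/2, 75]
+L2 (α=0) → [711/8, 81/2, 75]
+L3 (α=0) → [711/8, 81/2, 75]
→ [89, 40, 75]


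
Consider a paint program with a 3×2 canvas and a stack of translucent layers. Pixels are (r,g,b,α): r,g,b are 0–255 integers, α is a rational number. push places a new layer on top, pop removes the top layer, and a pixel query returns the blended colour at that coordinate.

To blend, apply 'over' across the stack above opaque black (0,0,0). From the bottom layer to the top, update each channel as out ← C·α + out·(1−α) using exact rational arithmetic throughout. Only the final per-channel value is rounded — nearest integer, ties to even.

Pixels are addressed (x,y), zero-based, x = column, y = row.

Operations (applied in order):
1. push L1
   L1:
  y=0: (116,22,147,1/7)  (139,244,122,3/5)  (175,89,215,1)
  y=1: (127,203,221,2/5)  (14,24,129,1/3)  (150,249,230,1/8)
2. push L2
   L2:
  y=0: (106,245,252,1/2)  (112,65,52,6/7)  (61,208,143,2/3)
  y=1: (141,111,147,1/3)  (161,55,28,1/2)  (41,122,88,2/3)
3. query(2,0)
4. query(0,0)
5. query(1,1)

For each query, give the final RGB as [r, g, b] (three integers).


at x=2,y=0 over L1,L2:
after L1 α=1: [175, 89, 215]
after L2 α=2/3: [99, 505/3, 167]
= [99, 168, 167]

(0,0) stack=L1,L2; from [0,0,0]:
+L1 (α=1/7) → [116/7, 22/7, 21]
+L2 (α=1/2) → [429/7, 1737/14, 273/2]
rounded: [61, 124, 136]

query (1,1) [L1,L2] — begin 0,0,0
+L1 (α=1/3) → [14/3, 8, 43]
+L2 (α=1/2) → [497/6, 63/2, 71/2]
rounded: [83, 32, 36]


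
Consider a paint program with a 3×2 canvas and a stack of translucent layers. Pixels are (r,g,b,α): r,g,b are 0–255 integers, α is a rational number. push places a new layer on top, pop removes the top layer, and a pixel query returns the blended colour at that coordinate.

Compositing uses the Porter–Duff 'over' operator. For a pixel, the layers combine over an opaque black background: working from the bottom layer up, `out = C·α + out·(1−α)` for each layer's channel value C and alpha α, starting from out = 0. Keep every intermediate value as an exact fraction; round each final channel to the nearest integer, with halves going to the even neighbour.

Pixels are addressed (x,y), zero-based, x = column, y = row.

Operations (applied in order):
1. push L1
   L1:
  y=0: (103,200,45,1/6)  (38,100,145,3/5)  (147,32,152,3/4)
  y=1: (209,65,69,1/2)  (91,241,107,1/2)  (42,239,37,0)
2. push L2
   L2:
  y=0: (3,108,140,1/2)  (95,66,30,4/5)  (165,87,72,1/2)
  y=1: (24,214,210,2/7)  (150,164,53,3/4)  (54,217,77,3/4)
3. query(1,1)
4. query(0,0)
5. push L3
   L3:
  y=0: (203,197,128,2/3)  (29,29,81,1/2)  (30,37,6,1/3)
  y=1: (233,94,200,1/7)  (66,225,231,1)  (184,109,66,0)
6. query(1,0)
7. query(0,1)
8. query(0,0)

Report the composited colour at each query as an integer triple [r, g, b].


(1,1) stack=L1,L2; from [0,0,0]:
L1 α=1/2: [91/2, 241/2, 107/2]
L2 α=3/4: [991/8, 1225/8, 425/8]
= [124, 153, 53]

(0,0) stack=L1,L2; from [0,0,0]:
+L1 (α=1/6) → [103/6, 100/3, 15/2]
+L2 (α=1/2) → [121/12, 212/3, 295/4]
→ [10, 71, 74]

(1,0) stack=L1,L2,L3; from [0,0,0]:
after L1 α=3/5: [114/5, 60, 87]
after L2 α=4/5: [2014/25, 324/5, 207/5]
after L3 α=1/2: [2739/50, 469/10, 306/5]
= [55, 47, 61]

(0,1) stack=L1,L2,L3; from [0,0,0]:
L1 α=1/2: [209/2, 65/2, 69/2]
L2 α=2/7: [163/2, 1181/14, 1185/14]
L3 α=1/7: [722/7, 4201/49, 4955/49]
→ [103, 86, 101]

(0,0) stack=L1,L2,L3; from [0,0,0]:
after L1 α=1/6: [103/6, 100/3, 15/2]
after L2 α=1/2: [121/12, 212/3, 295/4]
after L3 α=2/3: [4993/36, 1394/9, 1319/12]
rounded: [139, 155, 110]


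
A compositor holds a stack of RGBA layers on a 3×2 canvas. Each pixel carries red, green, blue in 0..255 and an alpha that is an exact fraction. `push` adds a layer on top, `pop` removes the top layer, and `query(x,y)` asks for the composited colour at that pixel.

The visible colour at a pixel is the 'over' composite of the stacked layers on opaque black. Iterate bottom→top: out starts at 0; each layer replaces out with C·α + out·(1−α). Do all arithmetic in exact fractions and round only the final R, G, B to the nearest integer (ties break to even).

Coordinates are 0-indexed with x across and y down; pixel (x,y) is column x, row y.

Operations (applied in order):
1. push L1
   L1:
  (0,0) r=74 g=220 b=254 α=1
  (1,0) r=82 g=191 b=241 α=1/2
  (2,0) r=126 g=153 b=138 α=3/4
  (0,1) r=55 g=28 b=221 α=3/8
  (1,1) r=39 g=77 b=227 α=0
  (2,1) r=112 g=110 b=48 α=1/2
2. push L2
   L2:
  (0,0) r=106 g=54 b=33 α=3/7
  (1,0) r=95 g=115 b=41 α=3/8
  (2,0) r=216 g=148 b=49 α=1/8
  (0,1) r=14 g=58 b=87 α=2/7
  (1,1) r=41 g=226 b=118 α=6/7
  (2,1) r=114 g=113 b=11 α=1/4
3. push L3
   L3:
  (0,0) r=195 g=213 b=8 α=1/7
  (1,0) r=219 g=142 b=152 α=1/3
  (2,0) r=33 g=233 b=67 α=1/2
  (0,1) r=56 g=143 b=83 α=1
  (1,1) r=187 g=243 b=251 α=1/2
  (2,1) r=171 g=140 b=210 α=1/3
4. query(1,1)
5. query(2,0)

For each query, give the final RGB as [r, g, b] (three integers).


(1,1) stack=L1,L2,L3; from [0,0,0]:
L1 α=0: [0, 0, 0]
L2 α=6/7: [246/7, 1356/7, 708/7]
L3 α=1/2: [1555/14, 3057/14, 2465/14]
rounded: [111, 218, 176]

(2,0) stack=L1,L2,L3; from [0,0,0]:
after L1 α=3/4: [189/2, 459/4, 207/2]
after L2 α=1/8: [1755/16, 3805/32, 1547/16]
after L3 α=1/2: [2283/32, 11261/64, 2619/32]
rounded: [71, 176, 82]


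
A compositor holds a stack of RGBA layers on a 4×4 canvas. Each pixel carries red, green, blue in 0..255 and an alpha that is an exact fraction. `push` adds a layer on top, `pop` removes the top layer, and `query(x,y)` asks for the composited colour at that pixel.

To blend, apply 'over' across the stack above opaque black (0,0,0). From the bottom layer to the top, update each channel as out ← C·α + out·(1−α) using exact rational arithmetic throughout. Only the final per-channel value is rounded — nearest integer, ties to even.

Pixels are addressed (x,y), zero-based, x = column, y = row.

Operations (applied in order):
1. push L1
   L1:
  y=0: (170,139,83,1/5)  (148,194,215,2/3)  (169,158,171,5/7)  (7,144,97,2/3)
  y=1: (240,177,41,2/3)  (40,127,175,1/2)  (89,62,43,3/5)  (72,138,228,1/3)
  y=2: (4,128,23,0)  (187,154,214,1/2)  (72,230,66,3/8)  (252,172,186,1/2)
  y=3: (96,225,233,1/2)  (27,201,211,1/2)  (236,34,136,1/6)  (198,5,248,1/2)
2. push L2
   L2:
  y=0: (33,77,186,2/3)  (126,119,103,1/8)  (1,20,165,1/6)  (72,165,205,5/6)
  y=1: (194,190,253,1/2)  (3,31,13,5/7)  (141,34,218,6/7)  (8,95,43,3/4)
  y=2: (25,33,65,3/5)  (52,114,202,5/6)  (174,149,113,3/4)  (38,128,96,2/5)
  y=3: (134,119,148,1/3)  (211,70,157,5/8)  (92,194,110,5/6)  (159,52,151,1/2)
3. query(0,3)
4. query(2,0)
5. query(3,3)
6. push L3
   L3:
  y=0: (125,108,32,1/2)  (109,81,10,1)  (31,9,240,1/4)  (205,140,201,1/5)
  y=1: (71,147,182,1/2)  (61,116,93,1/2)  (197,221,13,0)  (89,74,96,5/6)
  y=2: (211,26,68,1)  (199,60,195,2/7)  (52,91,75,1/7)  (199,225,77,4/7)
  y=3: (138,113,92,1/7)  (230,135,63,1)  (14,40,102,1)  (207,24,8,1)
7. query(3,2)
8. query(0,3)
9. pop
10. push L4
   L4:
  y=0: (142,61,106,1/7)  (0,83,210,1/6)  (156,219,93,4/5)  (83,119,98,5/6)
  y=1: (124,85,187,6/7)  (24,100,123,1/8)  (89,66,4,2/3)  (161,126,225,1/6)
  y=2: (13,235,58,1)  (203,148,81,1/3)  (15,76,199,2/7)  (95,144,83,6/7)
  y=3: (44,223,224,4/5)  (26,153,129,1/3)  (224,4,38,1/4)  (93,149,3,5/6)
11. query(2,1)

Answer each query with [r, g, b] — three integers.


(0,3) stack=L1,L2; from [0,0,0]:
L1 α=1/2: [48, 225/2, 233/2]
L2 α=1/3: [230/3, 344/3, 127]
→ [77, 115, 127]

at x=2,y=0 over L1,L2:
L1 α=5/7: [845/7, 790/7, 855/7]
L2 α=1/6: [2116/21, 2045/21, 905/7]
= [101, 97, 129]

(3,3) stack=L1,L2; from [0,0,0]:
after L1 α=1/2: [99, 5/2, 124]
after L2 α=1/2: [129, 109/4, 275/2]
= [129, 27, 138]

(3,2) stack=L1,L2,L3; from [0,0,0]:
L1 α=1/2: [126, 86, 93]
L2 α=2/5: [454/5, 514/5, 471/5]
L3 α=4/7: [5342/35, 6042/35, 2953/35]
rounded: [153, 173, 84]

at x=0,y=3 over L1,L2,L3:
+L1 (α=1/2) → [48, 225/2, 233/2]
+L2 (α=1/3) → [230/3, 344/3, 127]
+L3 (α=1/7) → [598/7, 801/7, 122]
= [85, 114, 122]

(2,1) stack=L1,L2,L4; from [0,0,0]:
L1 α=3/5: [267/5, 186/5, 129/5]
L2 α=6/7: [4497/35, 1206/35, 6669/35]
L4 α=2/3: [10727/105, 1942/35, 6949/105]
rounded: [102, 55, 66]
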